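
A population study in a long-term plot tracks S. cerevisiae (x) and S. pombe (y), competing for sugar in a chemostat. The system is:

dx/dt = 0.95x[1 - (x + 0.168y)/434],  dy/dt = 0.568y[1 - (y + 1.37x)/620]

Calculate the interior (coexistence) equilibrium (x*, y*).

x* ≈ 428, y* ≈ 33

Setting both brackets to zero gives the nullclines x + 0.168y = 434 and 1.37x + y = 620.
Substituting y = 620 - 1.37x into the first: x(1 - 0.168·1.37) = 434 - 0.168·620.
So x* = 330/0.77 = 428, and then y* = 620 - 1.37·428 = 33.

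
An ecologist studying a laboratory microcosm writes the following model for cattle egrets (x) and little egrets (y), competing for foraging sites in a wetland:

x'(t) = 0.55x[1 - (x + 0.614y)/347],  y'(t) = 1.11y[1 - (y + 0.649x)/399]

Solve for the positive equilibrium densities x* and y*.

Setting both brackets to zero gives the nullclines x + 0.614y = 347 and 0.649x + y = 399.
Substituting y = 399 - 0.649x into the first: x(1 - 0.614·0.649) = 347 - 0.614·399.
So x* = 102/0.602 = 170, and then y* = 399 - 0.649·170 = 289.

x* ≈ 170, y* ≈ 289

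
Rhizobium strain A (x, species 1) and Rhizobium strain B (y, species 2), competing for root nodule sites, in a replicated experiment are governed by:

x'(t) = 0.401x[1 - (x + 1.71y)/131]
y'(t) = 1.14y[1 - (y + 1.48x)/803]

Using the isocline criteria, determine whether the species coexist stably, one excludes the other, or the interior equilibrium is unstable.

Compare the nullcline intercepts: K1/α12 = 131/1.71 = 76.6 < K2 = 803; K2/α21 = 803/1.48 = 543 > K1 = 131.
Since the inequalities point opposite ways, species 2 can invade but species 1 cannot.

species 2 excludes species 1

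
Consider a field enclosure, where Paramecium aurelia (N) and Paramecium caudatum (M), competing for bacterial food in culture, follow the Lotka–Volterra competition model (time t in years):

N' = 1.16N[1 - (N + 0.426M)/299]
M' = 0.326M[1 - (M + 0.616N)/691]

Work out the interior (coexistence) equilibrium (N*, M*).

N* ≈ 6.28, M* ≈ 687

Setting both brackets to zero gives the nullclines N + 0.426M = 299 and 0.616N + M = 691.
Substituting M = 691 - 0.616N into the first: N(1 - 0.426·0.616) = 299 - 0.426·691.
So N* = 4.63/0.738 = 6.28, and then M* = 691 - 0.616·6.28 = 687.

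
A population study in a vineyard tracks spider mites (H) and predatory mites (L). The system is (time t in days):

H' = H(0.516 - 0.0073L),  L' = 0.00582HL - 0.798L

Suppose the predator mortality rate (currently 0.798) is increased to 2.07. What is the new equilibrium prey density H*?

H* ≈ 356

At the interior fixed point, setting dL/dt = 0 with L > 0 fixes H* = (predator death rate)/(HL coefficient) — independent of the other coefficients.
With the change, H* = 2.07/0.00582 = 356; it rises from 137.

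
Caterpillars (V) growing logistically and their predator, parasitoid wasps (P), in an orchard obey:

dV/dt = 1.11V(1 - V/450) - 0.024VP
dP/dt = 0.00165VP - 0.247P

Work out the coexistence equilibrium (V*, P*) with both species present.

From dP/dt = 0 with P > 0: 0.00165V* = 0.247, so V* = 150.
Substitute into dV/dt = 0: 1.11(1 - 150/450) = 0.024P*.
The bracket is 0.667, giving P* = 0.741/0.024 = 30.9.

V* ≈ 150, P* ≈ 30.9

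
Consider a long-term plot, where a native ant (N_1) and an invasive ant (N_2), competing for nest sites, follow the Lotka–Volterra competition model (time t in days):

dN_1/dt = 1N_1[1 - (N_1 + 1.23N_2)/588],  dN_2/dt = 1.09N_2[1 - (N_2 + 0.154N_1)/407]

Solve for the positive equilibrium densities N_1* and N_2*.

Setting both brackets to zero gives the nullclines N_1 + 1.23N_2 = 588 and 0.154N_1 + N_2 = 407.
Substituting N_2 = 407 - 0.154N_1 into the first: N_1(1 - 1.23·0.154) = 588 - 1.23·407.
So N_1* = 87.4/0.811 = 108, and then N_2* = 407 - 0.154·108 = 390.

N_1* ≈ 108, N_2* ≈ 390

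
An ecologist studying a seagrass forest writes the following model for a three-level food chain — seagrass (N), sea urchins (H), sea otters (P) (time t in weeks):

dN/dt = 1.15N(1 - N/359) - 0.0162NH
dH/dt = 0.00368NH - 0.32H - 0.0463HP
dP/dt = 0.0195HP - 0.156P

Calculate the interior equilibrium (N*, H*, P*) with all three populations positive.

From dP/dt = 0: 0.0195H* = 0.156, so H* = 8.
From dN/dt = 0: 1.15(1 - N*/359) = 0.0162·8, giving N* = 359·(1 - 0.113) = 319.
From dH/dt = 0: 0.00368·319 - 0.32 = 0.0463P*, so P* = 0.852/0.0463 = 18.4.

N* ≈ 319, H* ≈ 8, P* ≈ 18.4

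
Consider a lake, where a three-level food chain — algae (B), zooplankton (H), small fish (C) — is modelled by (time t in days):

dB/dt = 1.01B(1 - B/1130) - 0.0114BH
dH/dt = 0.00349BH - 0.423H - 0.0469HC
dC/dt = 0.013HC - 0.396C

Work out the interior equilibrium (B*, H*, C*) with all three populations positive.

B* ≈ 741, H* ≈ 30.5, C* ≈ 46.2

From dC/dt = 0: 0.013H* = 0.396, so H* = 30.5.
From dB/dt = 0: 1.01(1 - B*/1130) = 0.0114·30.5, giving B* = 1130·(1 - 0.344) = 741.
From dH/dt = 0: 0.00349·741 - 0.423 = 0.0469C*, so C* = 2.16/0.0469 = 46.2.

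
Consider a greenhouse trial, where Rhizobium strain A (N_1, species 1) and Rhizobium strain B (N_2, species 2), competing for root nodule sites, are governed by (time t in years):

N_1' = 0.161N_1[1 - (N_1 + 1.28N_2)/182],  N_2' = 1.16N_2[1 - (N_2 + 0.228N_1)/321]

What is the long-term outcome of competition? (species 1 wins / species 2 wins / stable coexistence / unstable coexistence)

Compare the nullcline intercepts: K1/α12 = 182/1.28 = 142 < K2 = 321; K2/α21 = 321/0.228 = 1410 > K1 = 182.
Since the inequalities point opposite ways, species 2 can invade but species 1 cannot.

species 2 excludes species 1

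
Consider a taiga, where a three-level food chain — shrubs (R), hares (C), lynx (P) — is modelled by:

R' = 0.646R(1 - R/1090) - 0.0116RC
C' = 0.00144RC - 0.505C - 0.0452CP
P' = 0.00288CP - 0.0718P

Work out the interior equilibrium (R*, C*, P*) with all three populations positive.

R* ≈ 602, C* ≈ 24.9, P* ≈ 8.01

From dP/dt = 0: 0.00288C* = 0.0718, so C* = 24.9.
From dR/dt = 0: 0.646(1 - R*/1090) = 0.0116·24.9, giving R* = 1090·(1 - 0.448) = 602.
From dC/dt = 0: 0.00144·602 - 0.505 = 0.0452P*, so P* = 0.362/0.0452 = 8.01.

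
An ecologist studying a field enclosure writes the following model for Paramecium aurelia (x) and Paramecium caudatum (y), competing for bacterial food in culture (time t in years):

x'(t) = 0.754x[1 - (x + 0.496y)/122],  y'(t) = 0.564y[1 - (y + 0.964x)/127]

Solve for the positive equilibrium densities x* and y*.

Setting both brackets to zero gives the nullclines x + 0.496y = 122 and 0.964x + y = 127.
Substituting y = 127 - 0.964x into the first: x(1 - 0.496·0.964) = 122 - 0.496·127.
So x* = 59/0.522 = 113, and then y* = 127 - 0.964·113 = 18.

x* ≈ 113, y* ≈ 18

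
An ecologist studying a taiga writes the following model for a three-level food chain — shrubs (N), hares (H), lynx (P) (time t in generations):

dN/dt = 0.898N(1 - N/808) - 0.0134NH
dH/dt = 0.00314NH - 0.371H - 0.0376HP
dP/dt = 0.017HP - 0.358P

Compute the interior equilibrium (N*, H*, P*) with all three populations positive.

From dP/dt = 0: 0.017H* = 0.358, so H* = 21.1.
From dN/dt = 0: 0.898(1 - N*/808) = 0.0134·21.1, giving N* = 808·(1 - 0.314) = 554.
From dH/dt = 0: 0.00314·554 - 0.371 = 0.0376P*, so P* = 1.37/0.0376 = 36.4.

N* ≈ 554, H* ≈ 21.1, P* ≈ 36.4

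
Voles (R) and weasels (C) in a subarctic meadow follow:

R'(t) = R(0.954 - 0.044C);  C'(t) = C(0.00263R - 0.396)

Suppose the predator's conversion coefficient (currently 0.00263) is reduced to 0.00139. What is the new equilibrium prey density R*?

R* ≈ 285

At the interior fixed point, setting dC/dt = 0 with C > 0 fixes R* = (predator death rate)/(RC coefficient) — independent of the other coefficients.
With the change, R* = 0.396/0.00139 = 285; it rises from 151.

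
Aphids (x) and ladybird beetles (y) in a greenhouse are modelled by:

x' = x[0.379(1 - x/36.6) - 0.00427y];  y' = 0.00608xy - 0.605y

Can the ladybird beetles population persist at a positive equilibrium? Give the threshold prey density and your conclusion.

Threshold x = 99.5; K < 99.5, so no, the predator goes extinct.

The predator equation gives dy/dt > 0 only when x > 0.605/0.00608 = 99.5.
Without the predator, x → K = 36.6. Since 36.6 < 99.5, the predator cannot invade.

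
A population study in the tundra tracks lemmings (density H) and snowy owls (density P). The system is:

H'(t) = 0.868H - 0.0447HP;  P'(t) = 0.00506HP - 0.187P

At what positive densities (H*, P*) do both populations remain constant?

H* ≈ 37, P* ≈ 19.4

Set dP/dt = 0 with P > 0: 0.00506H - 0.187 = 0, so H* = 0.187/0.00506 = 37.
Set dH/dt = 0 with H > 0: 0.868 - 0.0447P = 0, so P* = 0.868/0.0447 = 19.4.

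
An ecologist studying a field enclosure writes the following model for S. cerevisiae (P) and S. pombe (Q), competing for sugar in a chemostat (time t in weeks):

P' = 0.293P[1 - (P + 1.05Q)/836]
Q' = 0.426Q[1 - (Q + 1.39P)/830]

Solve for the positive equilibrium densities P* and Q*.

Setting both brackets to zero gives the nullclines P + 1.05Q = 836 and 1.39P + Q = 830.
Substituting Q = 830 - 1.39P into the first: P(1 - 1.05·1.39) = 836 - 1.05·830.
So P* = -35.5/-0.46 = 77.3, and then Q* = 830 - 1.39·77.3 = 723.

P* ≈ 77.3, Q* ≈ 723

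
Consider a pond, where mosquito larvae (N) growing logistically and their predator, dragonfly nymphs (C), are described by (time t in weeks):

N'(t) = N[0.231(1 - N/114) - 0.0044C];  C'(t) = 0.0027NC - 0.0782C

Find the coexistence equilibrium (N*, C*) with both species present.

From dC/dt = 0 with C > 0: 0.0027N* = 0.0782, so N* = 29.
Substitute into dN/dt = 0: 0.231(1 - 29/114) = 0.0044C*.
The bracket is 0.746, giving C* = 0.172/0.0044 = 39.2.

N* ≈ 29, C* ≈ 39.2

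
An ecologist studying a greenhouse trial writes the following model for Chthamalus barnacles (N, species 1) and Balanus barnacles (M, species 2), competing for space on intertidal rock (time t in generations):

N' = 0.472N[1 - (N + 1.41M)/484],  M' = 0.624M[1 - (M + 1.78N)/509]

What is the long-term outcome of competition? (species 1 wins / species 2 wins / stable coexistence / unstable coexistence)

Compare the nullcline intercepts: K1/α12 = 484/1.41 = 343 < K2 = 509; K2/α21 = 509/1.78 = 286 < K1 = 484.
Since both are reversed, neither can invade when rare; the interior point is a saddle.

unstable coexistence (outcome depends on initial conditions)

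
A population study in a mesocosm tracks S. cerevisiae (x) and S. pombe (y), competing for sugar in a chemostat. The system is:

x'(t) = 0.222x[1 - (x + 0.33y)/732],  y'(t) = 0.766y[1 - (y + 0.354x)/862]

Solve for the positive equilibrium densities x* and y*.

x* ≈ 507, y* ≈ 683

Setting both brackets to zero gives the nullclines x + 0.33y = 732 and 0.354x + y = 862.
Substituting y = 862 - 0.354x into the first: x(1 - 0.33·0.354) = 732 - 0.33·862.
So x* = 448/0.883 = 507, and then y* = 862 - 0.354·507 = 683.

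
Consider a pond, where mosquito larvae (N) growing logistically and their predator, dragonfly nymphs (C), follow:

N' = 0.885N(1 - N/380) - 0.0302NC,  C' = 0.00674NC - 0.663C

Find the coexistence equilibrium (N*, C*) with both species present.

N* ≈ 98.4, C* ≈ 21.7

From dC/dt = 0 with C > 0: 0.00674N* = 0.663, so N* = 98.4.
Substitute into dN/dt = 0: 0.885(1 - 98.4/380) = 0.0302C*.
The bracket is 0.741, giving C* = 0.656/0.0302 = 21.7.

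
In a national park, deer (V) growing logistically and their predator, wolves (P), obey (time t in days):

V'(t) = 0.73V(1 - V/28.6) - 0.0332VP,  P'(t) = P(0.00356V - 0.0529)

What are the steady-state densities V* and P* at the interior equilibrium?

From dP/dt = 0 with P > 0: 0.00356V* = 0.0529, so V* = 14.9.
Substitute into dV/dt = 0: 0.73(1 - 14.9/28.6) = 0.0332P*.
The bracket is 0.48, giving P* = 0.351/0.0332 = 10.6.

V* ≈ 14.9, P* ≈ 10.6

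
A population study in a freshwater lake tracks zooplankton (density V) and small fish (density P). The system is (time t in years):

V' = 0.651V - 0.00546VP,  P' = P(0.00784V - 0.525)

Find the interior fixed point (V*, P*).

V* ≈ 67, P* ≈ 119

Set dP/dt = 0 with P > 0: 0.00784V - 0.525 = 0, so V* = 0.525/0.00784 = 67.
Set dV/dt = 0 with V > 0: 0.651 - 0.00546P = 0, so P* = 0.651/0.00546 = 119.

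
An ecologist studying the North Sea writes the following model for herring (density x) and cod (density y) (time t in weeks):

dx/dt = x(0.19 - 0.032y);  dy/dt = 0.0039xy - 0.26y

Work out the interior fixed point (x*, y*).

x* ≈ 66.7, y* ≈ 5.94

Set dy/dt = 0 with y > 0: 0.0039x - 0.26 = 0, so x* = 0.26/0.0039 = 66.7.
Set dx/dt = 0 with x > 0: 0.19 - 0.032y = 0, so y* = 0.19/0.032 = 5.94.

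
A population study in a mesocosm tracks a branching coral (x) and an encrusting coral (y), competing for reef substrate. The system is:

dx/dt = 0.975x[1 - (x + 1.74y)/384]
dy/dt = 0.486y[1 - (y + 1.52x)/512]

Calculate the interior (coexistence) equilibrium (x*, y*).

x* ≈ 308, y* ≈ 43.6

Setting both brackets to zero gives the nullclines x + 1.74y = 384 and 1.52x + y = 512.
Substituting y = 512 - 1.52x into the first: x(1 - 1.74·1.52) = 384 - 1.74·512.
So x* = -507/-1.64 = 308, and then y* = 512 - 1.52·308 = 43.6.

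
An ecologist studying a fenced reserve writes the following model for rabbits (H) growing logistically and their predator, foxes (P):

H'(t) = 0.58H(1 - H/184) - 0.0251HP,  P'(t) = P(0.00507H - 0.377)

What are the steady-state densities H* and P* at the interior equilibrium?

H* ≈ 74.4, P* ≈ 13.8

From dP/dt = 0 with P > 0: 0.00507H* = 0.377, so H* = 74.4.
Substitute into dH/dt = 0: 0.58(1 - 74.4/184) = 0.0251P*.
The bracket is 0.596, giving P* = 0.346/0.0251 = 13.8.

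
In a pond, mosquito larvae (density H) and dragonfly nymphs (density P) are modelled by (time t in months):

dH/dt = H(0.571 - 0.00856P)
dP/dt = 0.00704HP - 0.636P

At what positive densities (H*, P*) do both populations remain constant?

H* ≈ 90.3, P* ≈ 66.7

Set dP/dt = 0 with P > 0: 0.00704H - 0.636 = 0, so H* = 0.636/0.00704 = 90.3.
Set dH/dt = 0 with H > 0: 0.571 - 0.00856P = 0, so P* = 0.571/0.00856 = 66.7.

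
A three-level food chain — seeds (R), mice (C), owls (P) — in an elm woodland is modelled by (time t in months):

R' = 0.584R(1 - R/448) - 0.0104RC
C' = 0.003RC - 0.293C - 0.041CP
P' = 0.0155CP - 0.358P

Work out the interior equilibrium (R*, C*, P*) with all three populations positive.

From dP/dt = 0: 0.0155C* = 0.358, so C* = 23.1.
From dR/dt = 0: 0.584(1 - R*/448) = 0.0104·23.1, giving R* = 448·(1 - 0.411) = 264.
From dC/dt = 0: 0.003·264 - 0.293 = 0.041P*, so P* = 0.498/0.041 = 12.2.

R* ≈ 264, C* ≈ 23.1, P* ≈ 12.2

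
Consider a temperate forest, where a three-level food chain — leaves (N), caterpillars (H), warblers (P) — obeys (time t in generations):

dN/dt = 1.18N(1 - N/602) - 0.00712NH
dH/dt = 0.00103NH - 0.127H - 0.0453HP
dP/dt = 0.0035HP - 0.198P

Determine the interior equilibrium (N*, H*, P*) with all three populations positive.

N* ≈ 397, H* ≈ 56.6, P* ≈ 6.21

From dP/dt = 0: 0.0035H* = 0.198, so H* = 56.6.
From dN/dt = 0: 1.18(1 - N*/602) = 0.00712·56.6, giving N* = 602·(1 - 0.341) = 397.
From dH/dt = 0: 0.00103·397 - 0.127 = 0.0453P*, so P* = 0.281/0.0453 = 6.21.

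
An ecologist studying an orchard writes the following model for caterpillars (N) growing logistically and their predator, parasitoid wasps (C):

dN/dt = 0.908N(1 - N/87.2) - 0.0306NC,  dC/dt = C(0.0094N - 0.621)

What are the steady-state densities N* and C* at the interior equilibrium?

N* ≈ 66.1, C* ≈ 7.19

From dC/dt = 0 with C > 0: 0.0094N* = 0.621, so N* = 66.1.
Substitute into dN/dt = 0: 0.908(1 - 66.1/87.2) = 0.0306C*.
The bracket is 0.242, giving C* = 0.22/0.0306 = 7.19.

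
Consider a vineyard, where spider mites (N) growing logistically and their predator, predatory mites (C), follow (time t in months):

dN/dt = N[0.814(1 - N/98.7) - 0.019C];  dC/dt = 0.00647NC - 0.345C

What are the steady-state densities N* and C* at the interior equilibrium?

From dC/dt = 0 with C > 0: 0.00647N* = 0.345, so N* = 53.3.
Substitute into dN/dt = 0: 0.814(1 - 53.3/98.7) = 0.019C*.
The bracket is 0.46, giving C* = 0.374/0.019 = 19.7.

N* ≈ 53.3, C* ≈ 19.7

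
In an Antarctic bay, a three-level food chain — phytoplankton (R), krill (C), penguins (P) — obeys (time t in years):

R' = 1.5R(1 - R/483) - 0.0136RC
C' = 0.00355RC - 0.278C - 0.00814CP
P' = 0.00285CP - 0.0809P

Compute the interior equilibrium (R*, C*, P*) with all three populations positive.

R* ≈ 359, C* ≈ 28.4, P* ≈ 122

From dP/dt = 0: 0.00285C* = 0.0809, so C* = 28.4.
From dR/dt = 0: 1.5(1 - R*/483) = 0.0136·28.4, giving R* = 483·(1 - 0.257) = 359.
From dC/dt = 0: 0.00355·359 - 0.278 = 0.00814P*, so P* = 0.995/0.00814 = 122.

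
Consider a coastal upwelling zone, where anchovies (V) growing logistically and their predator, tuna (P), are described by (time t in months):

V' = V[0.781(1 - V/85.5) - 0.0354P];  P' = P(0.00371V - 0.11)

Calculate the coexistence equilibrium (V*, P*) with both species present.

From dP/dt = 0 with P > 0: 0.00371V* = 0.11, so V* = 29.6.
Substitute into dV/dt = 0: 0.781(1 - 29.6/85.5) = 0.0354P*.
The bracket is 0.653, giving P* = 0.51/0.0354 = 14.4.

V* ≈ 29.6, P* ≈ 14.4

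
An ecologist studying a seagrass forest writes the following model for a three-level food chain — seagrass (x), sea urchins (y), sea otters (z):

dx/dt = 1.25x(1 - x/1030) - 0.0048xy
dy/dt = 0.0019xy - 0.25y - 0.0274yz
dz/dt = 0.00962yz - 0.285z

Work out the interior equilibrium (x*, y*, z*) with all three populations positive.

From dz/dt = 0: 0.00962y* = 0.285, so y* = 29.6.
From dx/dt = 0: 1.25(1 - x*/1030) = 0.0048·29.6, giving x* = 1030·(1 - 0.114) = 913.
From dy/dt = 0: 0.0019·913 - 0.25 = 0.0274z*, so z* = 1.48/0.0274 = 54.2.

x* ≈ 913, y* ≈ 29.6, z* ≈ 54.2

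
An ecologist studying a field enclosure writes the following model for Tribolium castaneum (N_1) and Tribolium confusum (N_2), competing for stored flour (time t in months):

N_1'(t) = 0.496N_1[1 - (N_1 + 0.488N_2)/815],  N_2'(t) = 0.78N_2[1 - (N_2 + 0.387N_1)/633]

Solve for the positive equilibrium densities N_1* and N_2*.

Setting both brackets to zero gives the nullclines N_1 + 0.488N_2 = 815 and 0.387N_1 + N_2 = 633.
Substituting N_2 = 633 - 0.387N_1 into the first: N_1(1 - 0.488·0.387) = 815 - 0.488·633.
So N_1* = 506/0.811 = 624, and then N_2* = 633 - 0.387·624 = 392.

N_1* ≈ 624, N_2* ≈ 392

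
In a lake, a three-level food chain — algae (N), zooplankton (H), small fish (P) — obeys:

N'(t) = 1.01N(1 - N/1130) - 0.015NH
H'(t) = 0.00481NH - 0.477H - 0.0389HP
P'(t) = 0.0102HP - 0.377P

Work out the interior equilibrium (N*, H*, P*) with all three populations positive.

From dP/dt = 0: 0.0102H* = 0.377, so H* = 37.
From dN/dt = 0: 1.01(1 - N*/1130) = 0.015·37, giving N* = 1130·(1 - 0.549) = 510.
From dH/dt = 0: 0.00481·510 - 0.477 = 0.0389P*, so P* = 1.97/0.0389 = 50.8.

N* ≈ 510, H* ≈ 37, P* ≈ 50.8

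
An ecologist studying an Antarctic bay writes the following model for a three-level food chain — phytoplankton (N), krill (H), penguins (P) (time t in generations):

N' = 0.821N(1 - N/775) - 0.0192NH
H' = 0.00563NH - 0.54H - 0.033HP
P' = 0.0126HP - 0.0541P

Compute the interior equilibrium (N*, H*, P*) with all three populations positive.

From dP/dt = 0: 0.0126H* = 0.0541, so H* = 4.29.
From dN/dt = 0: 0.821(1 - N*/775) = 0.0192·4.29, giving N* = 775·(1 - 0.1) = 697.
From dH/dt = 0: 0.00563·697 - 0.54 = 0.033P*, so P* = 3.39/0.033 = 103.

N* ≈ 697, H* ≈ 4.29, P* ≈ 103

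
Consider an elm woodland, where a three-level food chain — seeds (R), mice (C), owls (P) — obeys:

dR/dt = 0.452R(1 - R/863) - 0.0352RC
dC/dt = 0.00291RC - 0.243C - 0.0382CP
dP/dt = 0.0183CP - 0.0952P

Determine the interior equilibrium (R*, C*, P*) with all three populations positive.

R* ≈ 513, C* ≈ 5.2, P* ≈ 32.7

From dP/dt = 0: 0.0183C* = 0.0952, so C* = 5.2.
From dR/dt = 0: 0.452(1 - R*/863) = 0.0352·5.2, giving R* = 863·(1 - 0.405) = 513.
From dC/dt = 0: 0.00291·513 - 0.243 = 0.0382P*, so P* = 1.25/0.0382 = 32.7.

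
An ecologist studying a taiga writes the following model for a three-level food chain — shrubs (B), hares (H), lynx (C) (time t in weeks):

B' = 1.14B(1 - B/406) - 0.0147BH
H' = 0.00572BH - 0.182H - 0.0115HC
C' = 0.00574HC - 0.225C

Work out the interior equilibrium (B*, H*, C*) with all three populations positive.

From dC/dt = 0: 0.00574H* = 0.225, so H* = 39.2.
From dB/dt = 0: 1.14(1 - B*/406) = 0.0147·39.2, giving B* = 406·(1 - 0.505) = 201.
From dH/dt = 0: 0.00572·201 - 0.182 = 0.0115C*, so C* = 0.966/0.0115 = 84.

B* ≈ 201, H* ≈ 39.2, C* ≈ 84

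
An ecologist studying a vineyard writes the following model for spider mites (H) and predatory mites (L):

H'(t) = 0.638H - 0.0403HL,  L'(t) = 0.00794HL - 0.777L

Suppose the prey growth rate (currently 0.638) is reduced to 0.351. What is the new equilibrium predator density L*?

L* ≈ 8.71

At the interior fixed point, setting dH/dt = 0 with H > 0 fixes L* = (prey growth rate)/(HL coefficient) — independent of the other coefficients.
With the change, L* = 0.351/0.0403 = 8.71; it falls from 15.8.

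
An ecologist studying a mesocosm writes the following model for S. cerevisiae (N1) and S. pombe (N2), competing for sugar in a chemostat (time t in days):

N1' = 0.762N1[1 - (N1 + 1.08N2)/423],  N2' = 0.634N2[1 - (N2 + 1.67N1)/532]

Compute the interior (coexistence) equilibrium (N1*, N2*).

Setting both brackets to zero gives the nullclines N1 + 1.08N2 = 423 and 1.67N1 + N2 = 532.
Substituting N2 = 532 - 1.67N1 into the first: N1(1 - 1.08·1.67) = 423 - 1.08·532.
So N1* = -152/-0.804 = 189, and then N2* = 532 - 1.67·189 = 217.

N1* ≈ 189, N2* ≈ 217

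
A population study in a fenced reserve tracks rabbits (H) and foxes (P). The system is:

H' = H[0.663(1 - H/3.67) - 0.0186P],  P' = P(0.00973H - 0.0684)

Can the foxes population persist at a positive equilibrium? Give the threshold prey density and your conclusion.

Threshold H = 7.03; K < 7.03, so no, the predator goes extinct.

The predator equation gives dP/dt > 0 only when H > 0.0684/0.00973 = 7.03.
Without the predator, H → K = 3.67. Since 3.67 < 7.03, the predator cannot invade.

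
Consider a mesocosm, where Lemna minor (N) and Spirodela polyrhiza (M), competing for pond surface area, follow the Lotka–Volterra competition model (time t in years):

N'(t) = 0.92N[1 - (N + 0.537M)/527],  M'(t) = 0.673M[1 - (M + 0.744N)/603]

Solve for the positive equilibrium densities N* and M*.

Setting both brackets to zero gives the nullclines N + 0.537M = 527 and 0.744N + M = 603.
Substituting M = 603 - 0.744N into the first: N(1 - 0.537·0.744) = 527 - 0.537·603.
So N* = 203/0.6 = 338, and then M* = 603 - 0.744·338 = 351.

N* ≈ 338, M* ≈ 351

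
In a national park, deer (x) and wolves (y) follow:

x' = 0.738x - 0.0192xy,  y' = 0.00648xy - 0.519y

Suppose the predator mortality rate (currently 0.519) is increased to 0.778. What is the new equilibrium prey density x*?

x* ≈ 120

At the interior fixed point, setting dy/dt = 0 with y > 0 fixes x* = (predator death rate)/(xy coefficient) — independent of the other coefficients.
With the change, x* = 0.778/0.00648 = 120; it rises from 80.1.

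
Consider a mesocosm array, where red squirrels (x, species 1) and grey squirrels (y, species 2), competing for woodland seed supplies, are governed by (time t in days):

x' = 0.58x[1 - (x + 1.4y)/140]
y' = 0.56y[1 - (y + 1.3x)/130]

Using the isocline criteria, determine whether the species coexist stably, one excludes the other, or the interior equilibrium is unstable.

unstable coexistence (outcome depends on initial conditions)

Compare the nullcline intercepts: K1/α12 = 140/1.4 = 100 < K2 = 130; K2/α21 = 130/1.3 = 100 < K1 = 140.
Since both are reversed, neither can invade when rare; the interior point is a saddle.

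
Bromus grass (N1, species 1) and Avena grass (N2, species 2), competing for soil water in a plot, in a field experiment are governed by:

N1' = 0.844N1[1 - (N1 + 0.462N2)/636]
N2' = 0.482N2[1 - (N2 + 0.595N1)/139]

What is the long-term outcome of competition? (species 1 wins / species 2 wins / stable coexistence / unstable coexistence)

Compare the nullcline intercepts: K1/α12 = 636/0.462 = 1380 > K2 = 139; K2/α21 = 139/0.595 = 234 < K1 = 636.
Since the inequalities point opposite ways, species 1 can invade but species 2 cannot.

species 1 excludes species 2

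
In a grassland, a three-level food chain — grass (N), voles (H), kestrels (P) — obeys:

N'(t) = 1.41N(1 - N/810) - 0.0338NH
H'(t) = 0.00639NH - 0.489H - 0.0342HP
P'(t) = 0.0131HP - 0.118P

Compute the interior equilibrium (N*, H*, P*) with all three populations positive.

N* ≈ 635, H* ≈ 9.01, P* ≈ 104

From dP/dt = 0: 0.0131H* = 0.118, so H* = 9.01.
From dN/dt = 0: 1.41(1 - N*/810) = 0.0338·9.01, giving N* = 810·(1 - 0.216) = 635.
From dH/dt = 0: 0.00639·635 - 0.489 = 0.0342P*, so P* = 3.57/0.0342 = 104.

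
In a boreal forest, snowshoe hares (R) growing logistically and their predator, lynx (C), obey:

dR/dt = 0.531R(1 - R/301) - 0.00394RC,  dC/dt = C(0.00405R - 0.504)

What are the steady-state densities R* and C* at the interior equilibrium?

R* ≈ 124, C* ≈ 79.1

From dC/dt = 0 with C > 0: 0.00405R* = 0.504, so R* = 124.
Substitute into dR/dt = 0: 0.531(1 - 124/301) = 0.00394C*.
The bracket is 0.587, giving C* = 0.311/0.00394 = 79.1.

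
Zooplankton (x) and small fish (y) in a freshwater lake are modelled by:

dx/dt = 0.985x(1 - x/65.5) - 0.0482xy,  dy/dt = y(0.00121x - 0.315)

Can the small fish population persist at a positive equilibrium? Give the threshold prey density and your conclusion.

Threshold x = 260; K < 260, so no, the predator goes extinct.

The predator equation gives dy/dt > 0 only when x > 0.315/0.00121 = 260.
Without the predator, x → K = 65.5. Since 65.5 < 260, the predator cannot invade.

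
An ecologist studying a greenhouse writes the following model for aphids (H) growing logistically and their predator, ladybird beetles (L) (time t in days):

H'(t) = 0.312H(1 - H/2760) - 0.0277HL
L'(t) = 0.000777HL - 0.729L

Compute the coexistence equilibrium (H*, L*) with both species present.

H* ≈ 938, L* ≈ 7.43

From dL/dt = 0 with L > 0: 0.000777H* = 0.729, so H* = 938.
Substitute into dH/dt = 0: 0.312(1 - 938/2760) = 0.0277L*.
The bracket is 0.66, giving L* = 0.206/0.0277 = 7.43.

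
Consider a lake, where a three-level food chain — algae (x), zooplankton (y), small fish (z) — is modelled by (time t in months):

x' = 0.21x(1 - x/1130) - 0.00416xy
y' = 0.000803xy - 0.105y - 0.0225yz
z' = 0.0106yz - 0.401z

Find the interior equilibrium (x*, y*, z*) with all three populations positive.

From dz/dt = 0: 0.0106y* = 0.401, so y* = 37.8.
From dx/dt = 0: 0.21(1 - x*/1130) = 0.00416·37.8, giving x* = 1130·(1 - 0.749) = 283.
From dy/dt = 0: 0.000803·283 - 0.105 = 0.0225z*, so z* = 0.122/0.0225 = 5.44.

x* ≈ 283, y* ≈ 37.8, z* ≈ 5.44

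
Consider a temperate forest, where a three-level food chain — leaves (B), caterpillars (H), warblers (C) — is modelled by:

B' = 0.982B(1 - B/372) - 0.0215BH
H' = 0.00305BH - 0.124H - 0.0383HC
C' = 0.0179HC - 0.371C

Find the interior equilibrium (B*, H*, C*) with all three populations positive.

B* ≈ 203, H* ≈ 20.7, C* ≈ 12.9

From dC/dt = 0: 0.0179H* = 0.371, so H* = 20.7.
From dB/dt = 0: 0.982(1 - B*/372) = 0.0215·20.7, giving B* = 372·(1 - 0.454) = 203.
From dH/dt = 0: 0.00305·203 - 0.124 = 0.0383C*, so C* = 0.496/0.0383 = 12.9.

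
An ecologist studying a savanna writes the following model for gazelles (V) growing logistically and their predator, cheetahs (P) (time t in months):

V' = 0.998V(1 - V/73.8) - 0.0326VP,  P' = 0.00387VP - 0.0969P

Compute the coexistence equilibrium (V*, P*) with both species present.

From dP/dt = 0 with P > 0: 0.00387V* = 0.0969, so V* = 25.
Substitute into dV/dt = 0: 0.998(1 - 25/73.8) = 0.0326P*.
The bracket is 0.661, giving P* = 0.659/0.0326 = 20.2.

V* ≈ 25, P* ≈ 20.2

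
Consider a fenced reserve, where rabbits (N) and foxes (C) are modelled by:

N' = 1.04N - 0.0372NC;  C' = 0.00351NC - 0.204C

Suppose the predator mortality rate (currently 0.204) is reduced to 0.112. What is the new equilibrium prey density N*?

N* ≈ 31.9

At the interior fixed point, setting dC/dt = 0 with C > 0 fixes N* = (predator death rate)/(NC coefficient) — independent of the other coefficients.
With the change, N* = 0.112/0.00351 = 31.9; it falls from 58.1.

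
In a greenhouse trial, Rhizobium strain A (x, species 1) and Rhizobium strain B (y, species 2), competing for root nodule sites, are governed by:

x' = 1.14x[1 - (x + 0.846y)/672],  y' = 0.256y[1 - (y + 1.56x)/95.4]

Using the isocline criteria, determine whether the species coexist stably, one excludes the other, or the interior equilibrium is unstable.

species 1 excludes species 2

Compare the nullcline intercepts: K1/α12 = 672/0.846 = 794 > K2 = 95.4; K2/α21 = 95.4/1.56 = 61.2 < K1 = 672.
Since the inequalities point opposite ways, species 1 can invade but species 2 cannot.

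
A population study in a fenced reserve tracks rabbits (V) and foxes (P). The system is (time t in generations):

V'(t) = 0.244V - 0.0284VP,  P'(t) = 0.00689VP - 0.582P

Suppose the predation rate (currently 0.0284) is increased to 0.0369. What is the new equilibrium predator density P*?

P* ≈ 6.61

At the interior fixed point, setting dV/dt = 0 with V > 0 fixes P* = (prey growth rate)/(VP coefficient) — independent of the other coefficients.
With the change, P* = 0.244/0.0369 = 6.61; it falls from 8.59.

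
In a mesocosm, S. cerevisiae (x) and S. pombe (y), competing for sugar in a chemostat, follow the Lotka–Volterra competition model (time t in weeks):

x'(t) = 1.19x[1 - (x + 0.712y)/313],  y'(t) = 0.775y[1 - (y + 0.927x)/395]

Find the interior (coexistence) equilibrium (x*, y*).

x* ≈ 93.4, y* ≈ 308

Setting both brackets to zero gives the nullclines x + 0.712y = 313 and 0.927x + y = 395.
Substituting y = 395 - 0.927x into the first: x(1 - 0.712·0.927) = 313 - 0.712·395.
So x* = 31.8/0.34 = 93.4, and then y* = 395 - 0.927·93.4 = 308.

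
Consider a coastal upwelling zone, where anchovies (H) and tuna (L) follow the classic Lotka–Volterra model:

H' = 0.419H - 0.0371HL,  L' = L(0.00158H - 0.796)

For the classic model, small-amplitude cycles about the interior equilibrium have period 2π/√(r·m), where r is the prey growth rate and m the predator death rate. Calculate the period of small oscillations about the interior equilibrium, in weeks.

Here r = 0.419 and m = 0.796, so r·m = 0.334.
ω = √0.334 = 0.578 per week, hence T = 2π/ω ≈ 10.9 weeks.

T ≈ 10.9 weeks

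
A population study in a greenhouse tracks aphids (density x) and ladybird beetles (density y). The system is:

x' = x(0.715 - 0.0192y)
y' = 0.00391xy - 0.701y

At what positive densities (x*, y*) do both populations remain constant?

x* ≈ 179, y* ≈ 37.2

Set dy/dt = 0 with y > 0: 0.00391x - 0.701 = 0, so x* = 0.701/0.00391 = 179.
Set dx/dt = 0 with x > 0: 0.715 - 0.0192y = 0, so y* = 0.715/0.0192 = 37.2.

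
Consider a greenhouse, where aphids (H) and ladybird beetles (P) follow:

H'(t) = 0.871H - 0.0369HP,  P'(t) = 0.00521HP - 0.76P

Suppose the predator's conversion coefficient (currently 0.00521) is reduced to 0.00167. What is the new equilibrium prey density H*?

At the interior fixed point, setting dP/dt = 0 with P > 0 fixes H* = (predator death rate)/(HP coefficient) — independent of the other coefficients.
With the change, H* = 0.76/0.00167 = 455; it rises from 146.

H* ≈ 455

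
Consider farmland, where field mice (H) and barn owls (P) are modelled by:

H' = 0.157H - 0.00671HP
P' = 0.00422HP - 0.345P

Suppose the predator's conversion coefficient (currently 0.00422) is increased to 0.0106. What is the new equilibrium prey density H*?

At the interior fixed point, setting dP/dt = 0 with P > 0 fixes H* = (predator death rate)/(HP coefficient) — independent of the other coefficients.
With the change, H* = 0.345/0.0106 = 32.5; it falls from 81.8.

H* ≈ 32.5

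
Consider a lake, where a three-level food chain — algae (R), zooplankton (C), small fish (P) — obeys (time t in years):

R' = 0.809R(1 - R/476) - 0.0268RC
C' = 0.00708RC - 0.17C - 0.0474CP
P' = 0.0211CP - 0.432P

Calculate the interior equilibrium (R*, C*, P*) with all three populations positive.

From dP/dt = 0: 0.0211C* = 0.432, so C* = 20.5.
From dR/dt = 0: 0.809(1 - R*/476) = 0.0268·20.5, giving R* = 476·(1 - 0.678) = 153.
From dC/dt = 0: 0.00708·153 - 0.17 = 0.0474P*, so P* = 0.914/0.0474 = 19.3.

R* ≈ 153, C* ≈ 20.5, P* ≈ 19.3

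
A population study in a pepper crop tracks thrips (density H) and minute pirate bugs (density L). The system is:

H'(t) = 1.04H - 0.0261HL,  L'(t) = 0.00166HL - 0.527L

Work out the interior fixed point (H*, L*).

Set dL/dt = 0 with L > 0: 0.00166H - 0.527 = 0, so H* = 0.527/0.00166 = 317.
Set dH/dt = 0 with H > 0: 1.04 - 0.0261L = 0, so L* = 1.04/0.0261 = 39.8.

H* ≈ 317, L* ≈ 39.8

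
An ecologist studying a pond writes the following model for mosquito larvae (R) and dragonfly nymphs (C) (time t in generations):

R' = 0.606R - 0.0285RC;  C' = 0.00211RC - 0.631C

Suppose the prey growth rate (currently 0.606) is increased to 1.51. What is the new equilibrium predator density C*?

At the interior fixed point, setting dR/dt = 0 with R > 0 fixes C* = (prey growth rate)/(RC coefficient) — independent of the other coefficients.
With the change, C* = 1.51/0.0285 = 53; it rises from 21.3.

C* ≈ 53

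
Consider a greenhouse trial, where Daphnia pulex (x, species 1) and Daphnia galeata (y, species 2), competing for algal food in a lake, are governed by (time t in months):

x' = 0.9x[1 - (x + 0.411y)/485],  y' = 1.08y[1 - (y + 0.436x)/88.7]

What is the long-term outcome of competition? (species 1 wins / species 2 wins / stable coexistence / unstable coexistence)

Compare the nullcline intercepts: K1/α12 = 485/0.411 = 1180 > K2 = 88.7; K2/α21 = 88.7/0.436 = 203 < K1 = 485.
Since the inequalities point opposite ways, species 1 can invade but species 2 cannot.

species 1 excludes species 2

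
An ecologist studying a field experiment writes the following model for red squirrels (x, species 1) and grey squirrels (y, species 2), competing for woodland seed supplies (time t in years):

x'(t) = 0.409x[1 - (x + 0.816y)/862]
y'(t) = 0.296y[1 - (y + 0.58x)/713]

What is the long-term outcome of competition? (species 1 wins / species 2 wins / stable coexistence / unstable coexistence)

Compare the nullcline intercepts: K1/α12 = 862/0.816 = 1060 > K2 = 713; K2/α21 = 713/0.58 = 1230 > K1 = 862.
Since both inequalities hold, each species can invade when rare, so the interior equilibrium is stable.

stable coexistence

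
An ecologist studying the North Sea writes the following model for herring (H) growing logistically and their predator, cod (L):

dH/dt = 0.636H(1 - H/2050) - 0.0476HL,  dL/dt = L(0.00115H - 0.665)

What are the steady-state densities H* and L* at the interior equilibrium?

H* ≈ 578, L* ≈ 9.59

From dL/dt = 0 with L > 0: 0.00115H* = 0.665, so H* = 578.
Substitute into dH/dt = 0: 0.636(1 - 578/2050) = 0.0476L*.
The bracket is 0.718, giving L* = 0.457/0.0476 = 9.59.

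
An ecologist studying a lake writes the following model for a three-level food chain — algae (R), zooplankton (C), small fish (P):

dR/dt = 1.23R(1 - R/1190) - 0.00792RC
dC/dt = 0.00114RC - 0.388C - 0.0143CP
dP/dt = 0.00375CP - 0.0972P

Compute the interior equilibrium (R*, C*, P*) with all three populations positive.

R* ≈ 991, C* ≈ 25.9, P* ≈ 51.9

From dP/dt = 0: 0.00375C* = 0.0972, so C* = 25.9.
From dR/dt = 0: 1.23(1 - R*/1190) = 0.00792·25.9, giving R* = 1190·(1 - 0.167) = 991.
From dC/dt = 0: 0.00114·991 - 0.388 = 0.0143P*, so P* = 0.742/0.0143 = 51.9.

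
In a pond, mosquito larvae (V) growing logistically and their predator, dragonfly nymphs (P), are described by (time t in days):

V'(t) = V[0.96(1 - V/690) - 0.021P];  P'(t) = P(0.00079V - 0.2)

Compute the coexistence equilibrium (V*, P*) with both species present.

V* ≈ 253, P* ≈ 28.9

From dP/dt = 0 with P > 0: 0.00079V* = 0.2, so V* = 253.
Substitute into dV/dt = 0: 0.96(1 - 253/690) = 0.021P*.
The bracket is 0.633, giving P* = 0.608/0.021 = 28.9.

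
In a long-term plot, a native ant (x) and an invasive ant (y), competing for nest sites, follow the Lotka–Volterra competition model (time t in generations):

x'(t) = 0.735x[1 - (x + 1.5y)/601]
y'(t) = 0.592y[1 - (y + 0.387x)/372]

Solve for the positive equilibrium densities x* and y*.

x* ≈ 103, y* ≈ 332

Setting both brackets to zero gives the nullclines x + 1.5y = 601 and 0.387x + y = 372.
Substituting y = 372 - 0.387x into the first: x(1 - 1.5·0.387) = 601 - 1.5·372.
So x* = 43/0.419 = 103, and then y* = 372 - 0.387·103 = 332.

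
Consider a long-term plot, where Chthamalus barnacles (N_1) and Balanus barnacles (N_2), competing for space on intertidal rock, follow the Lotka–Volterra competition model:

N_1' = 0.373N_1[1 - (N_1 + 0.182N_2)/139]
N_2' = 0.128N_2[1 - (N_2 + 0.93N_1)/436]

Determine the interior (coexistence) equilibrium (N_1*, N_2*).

N_1* ≈ 71.8, N_2* ≈ 369

Setting both brackets to zero gives the nullclines N_1 + 0.182N_2 = 139 and 0.93N_1 + N_2 = 436.
Substituting N_2 = 436 - 0.93N_1 into the first: N_1(1 - 0.182·0.93) = 139 - 0.182·436.
So N_1* = 59.6/0.831 = 71.8, and then N_2* = 436 - 0.93·71.8 = 369.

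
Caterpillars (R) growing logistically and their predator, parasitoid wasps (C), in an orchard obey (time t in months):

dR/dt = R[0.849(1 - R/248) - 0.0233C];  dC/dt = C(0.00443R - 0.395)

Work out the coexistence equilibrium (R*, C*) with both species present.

R* ≈ 89.2, C* ≈ 23.3

From dC/dt = 0 with C > 0: 0.00443R* = 0.395, so R* = 89.2.
Substitute into dR/dt = 0: 0.849(1 - 89.2/248) = 0.0233C*.
The bracket is 0.64, giving C* = 0.544/0.0233 = 23.3.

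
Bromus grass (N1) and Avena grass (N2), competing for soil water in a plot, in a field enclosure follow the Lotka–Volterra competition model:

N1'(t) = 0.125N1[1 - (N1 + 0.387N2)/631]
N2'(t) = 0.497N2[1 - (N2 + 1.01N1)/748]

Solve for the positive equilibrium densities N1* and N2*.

N1* ≈ 561, N2* ≈ 182

Setting both brackets to zero gives the nullclines N1 + 0.387N2 = 631 and 1.01N1 + N2 = 748.
Substituting N2 = 748 - 1.01N1 into the first: N1(1 - 0.387·1.01) = 631 - 0.387·748.
So N1* = 342/0.609 = 561, and then N2* = 748 - 1.01·561 = 182.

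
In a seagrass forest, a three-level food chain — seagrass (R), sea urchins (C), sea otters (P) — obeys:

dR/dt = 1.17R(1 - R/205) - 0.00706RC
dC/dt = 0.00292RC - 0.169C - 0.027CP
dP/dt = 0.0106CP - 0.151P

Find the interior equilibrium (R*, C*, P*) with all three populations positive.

From dP/dt = 0: 0.0106C* = 0.151, so C* = 14.2.
From dR/dt = 0: 1.17(1 - R*/205) = 0.00706·14.2, giving R* = 205·(1 - 0.086) = 187.
From dC/dt = 0: 0.00292·187 - 0.169 = 0.027P*, so P* = 0.378/0.027 = 14.

R* ≈ 187, C* ≈ 14.2, P* ≈ 14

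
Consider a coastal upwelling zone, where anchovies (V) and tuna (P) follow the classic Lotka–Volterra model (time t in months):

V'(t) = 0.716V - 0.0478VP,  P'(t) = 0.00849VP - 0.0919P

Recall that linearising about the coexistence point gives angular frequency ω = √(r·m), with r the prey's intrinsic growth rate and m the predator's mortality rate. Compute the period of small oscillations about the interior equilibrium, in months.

Here r = 0.716 and m = 0.0919, so r·m = 0.0658.
ω = √0.0658 = 0.257 per month, hence T = 2π/ω ≈ 24.5 months.

T ≈ 24.5 months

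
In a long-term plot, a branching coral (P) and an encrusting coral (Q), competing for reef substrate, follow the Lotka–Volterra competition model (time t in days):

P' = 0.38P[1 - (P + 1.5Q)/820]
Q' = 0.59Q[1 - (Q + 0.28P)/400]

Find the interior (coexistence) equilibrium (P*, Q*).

Setting both brackets to zero gives the nullclines P + 1.5Q = 820 and 0.28P + Q = 400.
Substituting Q = 400 - 0.28P into the first: P(1 - 1.5·0.28) = 820 - 1.5·400.
So P* = 220/0.58 = 379, and then Q* = 400 - 0.28·379 = 294.

P* ≈ 379, Q* ≈ 294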